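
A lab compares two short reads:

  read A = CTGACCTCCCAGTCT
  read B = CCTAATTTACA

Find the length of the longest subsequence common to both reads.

6

Taking C at read A[1]=read B[2], then T at read A[2]=read B[3], then A at read A[4]=read B[5], then T at read A[7]=read B[8], then C at read A[10]=read B[10], then A at read A[11]=read B[11] gives a common subsequence of length 6. dp[15][11] = 6 confirms this is the maximum.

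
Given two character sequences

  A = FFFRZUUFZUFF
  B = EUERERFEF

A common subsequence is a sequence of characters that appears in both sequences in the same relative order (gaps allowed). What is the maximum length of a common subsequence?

Let dp[i][j] be the LCS length of the first i characters of A and the first j characters of B. dp[i][j] = dp[i-1][j-1]+1 when the i-th and j-th characters match, else max(dp[i-1][j], dp[i][j-1]).
    ·  E  U  E  R  E  R  F  E  F
 ·  0  0  0  0  0  0  0  0  0  0
 F  0  0  0  0  0  0  0  1  1  1
 F  0  0  0  0  0  0  0  1  1  2
 F  0  0  0  0  0  0  0  1  1  2
 R  0  0  0  0  1  1  1  1  1  2
 Z  0  0  0  0  1  1  1  1  1  2
 U  0  0  1  1  1  1  1  1  1  2
 U  0  0  1  1  1  1  1  1  1  2
 F  0  0  1  1  1  1  1  2  2  2
 Z  0  0  1  1  1  1  1  2  2  2
 U  0  0  1  1  1  1  1  2  2  2
 F  0  0  1  1  1  1  1  2  2  3
 F  0  0  1  1  1  1  1  2  2  3
dp[12][9] = 3. One LCS (by backtracking along matches): RFF.

3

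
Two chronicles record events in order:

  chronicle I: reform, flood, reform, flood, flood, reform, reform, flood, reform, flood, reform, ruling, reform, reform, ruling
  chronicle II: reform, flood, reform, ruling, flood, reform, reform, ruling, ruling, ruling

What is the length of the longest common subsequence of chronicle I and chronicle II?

Pick reform at chronicle I[1]=chronicle II[1], then flood at chronicle I[2]=chronicle II[2], then reform at chronicle I[3]=chronicle II[3], then flood at chronicle I[5]=chronicle II[5], then reform at chronicle I[6]=chronicle II[6], then reform at chronicle I[7]=chronicle II[7], then ruling at chronicle I[12]=chronicle II[9], then ruling at chronicle I[15]=chronicle II[10]; all 8 events appear in both, in order. The LCS DP gives dp[15][10] = 8, so this is optimal.

8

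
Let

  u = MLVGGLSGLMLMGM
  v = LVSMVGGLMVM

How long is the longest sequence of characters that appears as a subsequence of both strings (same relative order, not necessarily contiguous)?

Taking M (u #1, v #4), V (u #3, v #5), G (u #5, v #6), G (u #8, v #7), L (u #9, v #8), M (u #10, v #9), M (u #14, v #11) gives a common subsequence of length 7. Since dp[14][11] = 7, nothing longer is possible.

7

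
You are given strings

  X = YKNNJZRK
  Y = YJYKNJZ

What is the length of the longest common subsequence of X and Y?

5

Let dp[i][j] be the LCS length of the first i characters of X and the first j characters of Y. dp[i][j] = dp[i-1][j-1]+1 when the i-th and j-th characters match, else max(dp[i-1][j], dp[i][j-1]).
    ·  Y  J  Y  K  N  J  Z
 ·  0  0  0  0  0  0  0  0
 Y  0  1  1  1  1  1  1  1
 K  0  1  1  1  2  2  2  2
 N  0  1  1  1  2  3  3  3
 N  0  1  1  1  2  3  3  3
 J  0  1  2  2  2  3  4  4
 Z  0  1  2  2  2  3  4  5
 R  0  1  2  2  2  3  4  5
 K  0  1  2  2  3  3  4  5
dp[8][7] = 5. One LCS (by backtracking along matches): YKNJZ.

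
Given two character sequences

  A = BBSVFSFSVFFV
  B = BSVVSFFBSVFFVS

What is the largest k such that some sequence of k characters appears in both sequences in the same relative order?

Match B [2,1]; then S [3,2]; then V [4,4]; then F [5,6]; then F [7,7]; then S [8,9]; then V [9,10]; then F [10,11]; then F [11,12]; then V [12,13] — 10 characters in the same relative order in both. dp[12][14] = 10 confirms this is the maximum.

10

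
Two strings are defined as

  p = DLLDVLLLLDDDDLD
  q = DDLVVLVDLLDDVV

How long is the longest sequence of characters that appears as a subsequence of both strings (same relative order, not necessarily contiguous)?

Taking D [1,2] → L [2,3] → L [3,6] → D [4,8] → L [8,9] → L [9,10] → D [10,11] → D [11,12] gives a common subsequence of length 8. Since dp[15][14] = 8, nothing longer is possible.

8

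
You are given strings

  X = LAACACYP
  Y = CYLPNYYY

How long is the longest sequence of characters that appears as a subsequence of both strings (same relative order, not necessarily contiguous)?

Match C at X[6]=Y[1]; then Y at X[7]=Y[2]; then P at X[8]=Y[4] — 3 characters in the same relative order in both, and the DP table's final entry dp[8][8] is also 3, so no common subsequence is longer.

3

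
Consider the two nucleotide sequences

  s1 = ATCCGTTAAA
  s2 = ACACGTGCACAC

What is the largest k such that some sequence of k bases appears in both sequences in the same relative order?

7

Let dp[i][j] be the LCS length of the first i bases of s1 and the first j bases of s2. dp[i][j] = dp[i-1][j-1]+1 when the i-th and j-th bases match, else max(dp[i-1][j], dp[i][j-1]).
    ·  A  C  A  C  G  T  G  C  A  C  A  C
 ·  0  0  0  0  0  0  0  0  0  0  0  0  0
 A  0  1  1  1  1  1  1  1  1  1  1  1  1
 T  0  1  1  1  1  1  2  2  2  2  2  2  2
 C  0  1  2  2  2  2  2  2  3  3  3  3  3
 C  0  1  2  2  3  3  3  3  3  3  4  4  4
 G  0  1  2  2  3  4  4  4  4  4  4  4  4
 T  0  1  2  2  3  4  5  5  5  5  5  5  5
 T  0  1  2  2  3  4  5  5  5  5  5  5  5
 A  0  1  2  3  3  4  5  5  5  6  6  6  6
 A  0  1  2  3  3  4  5  5  5  6  6  7  7
 A  0  1  2  3  3  4  5  5  5  6  6  7  7
dp[10][12] = 7. One LCS (by backtracking along matches): ACCGTAA.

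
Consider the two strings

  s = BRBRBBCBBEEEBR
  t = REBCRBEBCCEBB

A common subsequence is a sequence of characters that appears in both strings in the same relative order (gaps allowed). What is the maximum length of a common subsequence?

8

Match R [2,1] → B [3,3] → R [4,5] → B [5,6] → B [6,8] → C [7,10] → B [9,12] → B [13,13] — 8 characters in the same relative order in both. Since dp[14][13] = 8, nothing longer is possible.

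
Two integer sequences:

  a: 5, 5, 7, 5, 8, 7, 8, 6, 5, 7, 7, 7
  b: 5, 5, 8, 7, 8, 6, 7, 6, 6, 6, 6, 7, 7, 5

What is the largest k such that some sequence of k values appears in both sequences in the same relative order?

9

Pick 5 [2,1], 5 [4,2], 8 [5,3], 7 [6,4], 8 [7,5], 6 [8,6], 7 [10,7], 7 [11,12], 7 [12,13]; all 9 values appear in both, in order. Since dp[12][14] = 9, nothing longer is possible.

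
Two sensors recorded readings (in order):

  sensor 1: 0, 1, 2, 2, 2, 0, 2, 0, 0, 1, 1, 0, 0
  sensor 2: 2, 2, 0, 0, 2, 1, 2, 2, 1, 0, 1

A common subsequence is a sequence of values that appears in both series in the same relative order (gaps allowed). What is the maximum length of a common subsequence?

Taking 2 [3,1], then 2 [4,2], then 0 [6,4], then 2 [7,5], then 1 [10,6], then 1 [11,9], then 0 [12,10] gives a common subsequence of length 7, and the DP table's final entry dp[13][11] is also 7, so no common subsequence is longer.

7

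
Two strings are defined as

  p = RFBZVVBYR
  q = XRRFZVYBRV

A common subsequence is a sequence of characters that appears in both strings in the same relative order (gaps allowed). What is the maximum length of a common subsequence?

Pick R [1,3]; then F [2,4]; then Z [4,5]; then V [5,6]; then B [7,8]; then R [9,9]; all 6 characters appear in both, in order. dp[9][10] = 6 confirms this is the maximum.

6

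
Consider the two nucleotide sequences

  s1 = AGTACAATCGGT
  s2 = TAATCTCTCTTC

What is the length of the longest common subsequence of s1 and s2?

6

One common subsequence of length 6: A (s1 #1, s2 #3), T (s1 #3, s2 #6), C (s1 #5, s2 #7), T (s1 #8, s2 #8), C (s1 #9, s2 #9), T (s1 #12, s2 #11), and the DP table's final entry dp[12][12] is also 6, so no common subsequence is longer.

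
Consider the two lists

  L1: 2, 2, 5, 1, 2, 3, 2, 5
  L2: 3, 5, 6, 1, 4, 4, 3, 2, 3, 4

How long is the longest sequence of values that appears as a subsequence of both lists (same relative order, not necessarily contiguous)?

4

Match 5 [3,2]; then 1 [4,4]; then 2 [5,8]; then 3 [6,9] — 4 values in the same relative order in both, and the DP table's final entry dp[8][10] is also 4, so no common subsequence is longer.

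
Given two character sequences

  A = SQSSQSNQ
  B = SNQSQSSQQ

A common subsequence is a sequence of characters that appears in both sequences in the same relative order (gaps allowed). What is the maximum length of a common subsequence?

Match S (A #1, B #4), Q (A #2, B #5), S (A #3, B #6), S (A #4, B #7), Q (A #5, B #8), Q (A #8, B #9) — 6 characters in the same relative order in both. dp[8][9] = 6 confirms this is the maximum.

6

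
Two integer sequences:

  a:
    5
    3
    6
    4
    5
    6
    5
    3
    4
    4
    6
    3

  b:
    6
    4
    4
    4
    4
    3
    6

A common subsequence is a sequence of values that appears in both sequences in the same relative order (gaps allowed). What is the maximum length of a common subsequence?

5

Match 6 [3,1]; then 4 [4,3]; then 4 [9,4]; then 4 [10,5]; then 6 [11,7] — 5 values in the same relative order in both. The LCS DP gives dp[12][7] = 5, so this is optimal.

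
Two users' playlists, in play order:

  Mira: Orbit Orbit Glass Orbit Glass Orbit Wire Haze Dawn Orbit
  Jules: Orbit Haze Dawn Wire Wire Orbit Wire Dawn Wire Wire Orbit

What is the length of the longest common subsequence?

Match Orbit [1,1] → Orbit [6,6] → Wire [7,7] → Dawn [9,8] → Orbit [10,11] — 5 songs in the same relative order in both. Since dp[10][11] = 5, nothing longer is possible.

5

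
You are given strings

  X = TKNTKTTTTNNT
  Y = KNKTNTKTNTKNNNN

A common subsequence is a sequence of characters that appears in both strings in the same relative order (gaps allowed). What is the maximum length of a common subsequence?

Match K (X #2, Y #1); then N (X #3, Y #2); then K (X #5, Y #3); then T (X #6, Y #4); then T (X #7, Y #6); then T (X #8, Y #8); then T (X #9, Y #10); then N (X #10, Y #14); then N (X #11, Y #15) — 9 characters in the same relative order in both. Since dp[12][15] = 9, nothing longer is possible.

9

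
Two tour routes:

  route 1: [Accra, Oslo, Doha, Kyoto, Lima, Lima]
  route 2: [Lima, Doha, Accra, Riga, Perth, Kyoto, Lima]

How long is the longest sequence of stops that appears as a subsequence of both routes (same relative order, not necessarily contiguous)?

3

One common subsequence of length 3: Accra [1,3], Kyoto [4,6], Lima [6,7]. Since dp[6][7] = 3, nothing longer is possible.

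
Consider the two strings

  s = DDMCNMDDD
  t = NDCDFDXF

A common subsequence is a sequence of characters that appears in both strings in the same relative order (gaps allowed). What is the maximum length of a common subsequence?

4

Let dp[i][j] be the LCS length of the first i characters of s and the first j characters of t. dp[i][j] = dp[i-1][j-1]+1 when the i-th and j-th characters match, else max(dp[i-1][j], dp[i][j-1]).
    ·  N  D  C  D  F  D  X  F
 ·  0  0  0  0  0  0  0  0  0
 D  0  0  1  1  1  1  1  1  1
 D  0  0  1  1  2  2  2  2  2
 M  0  0  1  1  2  2  2  2  2
 C  0  0  1  2  2  2  2  2  2
 N  0  1  1  2  2  2  2  2  2
 M  0  1  1  2  2  2  2  2  2
 D  0  1  2  2  3  3  3  3  3
 D  0  1  2  2  3  3  4  4  4
 D  0  1  2  2  3  3  4  4  4
dp[9][8] = 4. One LCS (by backtracking along matches): DCDD.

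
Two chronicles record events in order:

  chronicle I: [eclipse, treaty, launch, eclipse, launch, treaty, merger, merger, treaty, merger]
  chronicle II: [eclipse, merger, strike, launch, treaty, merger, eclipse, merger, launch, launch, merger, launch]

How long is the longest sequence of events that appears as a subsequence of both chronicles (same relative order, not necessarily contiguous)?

One common subsequence of length 6: eclipse [1,1], launch [5,4], treaty [6,5], merger [7,6], merger [8,8], merger [10,11]. The LCS DP gives dp[10][12] = 6, so this is optimal.

6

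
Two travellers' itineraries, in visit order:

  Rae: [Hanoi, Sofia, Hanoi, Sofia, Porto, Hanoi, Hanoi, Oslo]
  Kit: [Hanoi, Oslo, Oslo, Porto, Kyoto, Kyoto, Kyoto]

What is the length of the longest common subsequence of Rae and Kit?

Taking Hanoi at Rae[1]=Kit[1] → Porto at Rae[5]=Kit[4] gives a common subsequence of length 2, and the DP table's final entry dp[8][7] is also 2, so no common subsequence is longer.

2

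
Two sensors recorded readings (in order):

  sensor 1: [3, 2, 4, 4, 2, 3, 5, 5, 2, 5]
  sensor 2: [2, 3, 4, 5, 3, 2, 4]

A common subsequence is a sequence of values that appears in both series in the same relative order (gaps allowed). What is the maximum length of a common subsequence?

Let dp[i][j] be the LCS length of the first i values of sensor 1 and the first j values of sensor 2. dp[i][j] = dp[i-1][j-1]+1 when the i-th and j-th values match, else max(dp[i-1][j], dp[i][j-1]).
    ·  2  3  4  5  3  2  4
 ·  0  0  0  0  0  0  0  0
 3  0  0  1  1  1  1  1  1
 2  0  1  1  1  1  1  2  2
 4  0  1  1  2  2  2  2  3
 4  0  1  1  2  2  2  2  3
 2  0  1  1  2  2  2  3  3
 3  0  1  2  2  2  3  3  3
 5  0  1  2  2  3  3  3  3
 5  0  1  2  2  3  3  3  3
 2  0  1  2  2  3  3  4  4
 5  0  1  2  2  3  3  4  4
dp[10][7] = 4. One LCS (by backtracking along matches): 3, 4, 3, 2.

4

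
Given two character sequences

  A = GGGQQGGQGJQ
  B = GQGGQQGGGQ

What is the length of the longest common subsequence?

Let dp[i][j] be the LCS length of the first i characters of A and the first j characters of B. dp[i][j] = dp[i-1][j-1]+1 when the i-th and j-th characters match, else max(dp[i-1][j], dp[i][j-1]).
    ·  G  Q  G  G  Q  Q  G  G  G  Q
 ·  0  0  0  0  0  0  0  0  0  0  0
 G  0  1  1  1  1  1  1  1  1  1  1
 G  0  1  1  2  2  2  2  2  2  2  2
 G  0  1  1  2  3  3  3  3  3  3  3
 Q  0  1  2  2  3  4  4  4  4  4  4
 Q  0  1  2  2  3  4  5  5  5  5  5
 G  0  1  2  3  3  4  5  6  6  6  6
 G  0  1  2  3  4  4  5  6  7  7  7
 Q  0  1  2  3  4  5  5  6  7  7  8
 G  0  1  2  3  4  5  5  6  7  8  8
 J  0  1  2  3  4  5  5  6  7  8  8
 Q  0  1  2  3  4  5  6  6  7  8  9
dp[11][10] = 9. One LCS (by backtracking along matches): GGGQQGGGQ.

9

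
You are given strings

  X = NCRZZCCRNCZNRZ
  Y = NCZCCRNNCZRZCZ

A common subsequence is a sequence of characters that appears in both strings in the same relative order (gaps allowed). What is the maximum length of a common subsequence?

Match N [1,1], then C [2,2], then Z [5,3], then C [6,4], then C [7,5], then R [8,6], then N [9,8], then C [10,9], then Z [11,10], then R [13,11], then Z [14,14] — 11 characters in the same relative order in both. The LCS DP gives dp[14][14] = 11, so this is optimal.

11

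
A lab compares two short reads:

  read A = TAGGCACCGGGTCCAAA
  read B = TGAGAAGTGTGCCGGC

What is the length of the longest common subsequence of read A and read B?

Taking T (read A #1, read B #1), A (read A #2, read B #6), G (read A #3, read B #9), G (read A #4, read B #11), C (read A #7, read B #12), C (read A #8, read B #13), G (read A #10, read B #14), G (read A #11, read B #15), C (read A #14, read B #16) gives a common subsequence of length 9. The LCS DP gives dp[17][16] = 9, so this is optimal.

9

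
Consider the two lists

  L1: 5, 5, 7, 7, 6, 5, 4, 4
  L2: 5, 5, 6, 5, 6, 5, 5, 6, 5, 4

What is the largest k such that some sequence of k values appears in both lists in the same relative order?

5

Pick 5 (L1 #1, L2 #6), then 5 (L1 #2, L2 #7), then 6 (L1 #5, L2 #8), then 5 (L1 #6, L2 #9), then 4 (L1 #8, L2 #10); all 5 values appear in both, in order, and the DP table's final entry dp[8][10] is also 5, so no common subsequence is longer.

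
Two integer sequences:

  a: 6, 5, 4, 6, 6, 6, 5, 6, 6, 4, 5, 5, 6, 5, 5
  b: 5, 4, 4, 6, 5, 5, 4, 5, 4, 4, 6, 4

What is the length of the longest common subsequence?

7

Pick 5 (a #2, b #1), then 4 (a #3, b #3), then 6 (a #4, b #4), then 5 (a #7, b #6), then 4 (a #10, b #7), then 5 (a #11, b #8), then 6 (a #13, b #11); all 7 values appear in both, in order. dp[15][12] = 7 confirms this is the maximum.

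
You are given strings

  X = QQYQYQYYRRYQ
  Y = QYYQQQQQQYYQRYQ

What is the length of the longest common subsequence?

9

Taking Q [1,6], then Q [2,7], then Q [4,8], then Q [6,9], then Y [7,10], then Y [8,11], then R [10,13], then Y [11,14], then Q [12,15] gives a common subsequence of length 9, and the DP table's final entry dp[12][15] is also 9, so no common subsequence is longer.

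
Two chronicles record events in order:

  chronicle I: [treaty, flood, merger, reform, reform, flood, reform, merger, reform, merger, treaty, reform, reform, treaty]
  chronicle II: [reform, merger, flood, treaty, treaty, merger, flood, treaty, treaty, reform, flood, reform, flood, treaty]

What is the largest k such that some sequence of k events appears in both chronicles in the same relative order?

7

One common subsequence of length 7: treaty (chronicle I #1, chronicle II #5); then merger (chronicle I #3, chronicle II #6); then flood (chronicle I #6, chronicle II #7); then treaty (chronicle I #11, chronicle II #9); then reform (chronicle I #12, chronicle II #10); then reform (chronicle I #13, chronicle II #12); then treaty (chronicle I #14, chronicle II #14). The LCS DP gives dp[14][14] = 7, so this is optimal.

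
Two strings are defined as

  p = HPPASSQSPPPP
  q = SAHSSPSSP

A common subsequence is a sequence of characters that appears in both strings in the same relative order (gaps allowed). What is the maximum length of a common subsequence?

5

Pick H [1,3], then P [3,6], then S [6,7], then S [8,8], then P [12,9]; all 5 characters appear in both, in order, and the DP table's final entry dp[12][9] is also 5, so no common subsequence is longer.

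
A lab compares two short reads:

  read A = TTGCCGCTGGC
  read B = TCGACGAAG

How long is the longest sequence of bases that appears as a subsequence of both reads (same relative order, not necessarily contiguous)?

One common subsequence of length 6: T at read A[2]=read B[1]; then C at read A[5]=read B[2]; then G at read A[6]=read B[3]; then C at read A[7]=read B[5]; then G at read A[9]=read B[6]; then G at read A[10]=read B[9]. dp[11][9] = 6 confirms this is the maximum.

6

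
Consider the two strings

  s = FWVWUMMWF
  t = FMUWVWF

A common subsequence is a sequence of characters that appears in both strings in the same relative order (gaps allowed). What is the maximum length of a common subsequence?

Taking F at s[1]=t[1]; then W at s[2]=t[4]; then V at s[3]=t[5]; then W at s[8]=t[6]; then F at s[9]=t[7] gives a common subsequence of length 5. dp[9][7] = 5 confirms this is the maximum.

5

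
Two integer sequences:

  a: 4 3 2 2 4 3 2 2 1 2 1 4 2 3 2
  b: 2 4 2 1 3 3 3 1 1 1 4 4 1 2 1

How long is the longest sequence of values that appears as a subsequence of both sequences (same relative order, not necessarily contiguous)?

7

Taking 4 at a[1]=b[2], then 3 at a[2]=b[6], then 3 at a[6]=b[7], then 1 at a[9]=b[9], then 1 at a[11]=b[10], then 4 at a[12]=b[12], then 2 at a[13]=b[14] gives a common subsequence of length 7. dp[15][15] = 7 confirms this is the maximum.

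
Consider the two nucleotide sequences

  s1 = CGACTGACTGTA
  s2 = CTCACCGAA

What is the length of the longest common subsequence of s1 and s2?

6

Match C (s1 #1, s2 #3); then A (s1 #3, s2 #4); then C (s1 #4, s2 #6); then G (s1 #6, s2 #7); then A (s1 #7, s2 #8); then A (s1 #12, s2 #9) — 6 bases in the same relative order in both. dp[12][9] = 6 confirms this is the maximum.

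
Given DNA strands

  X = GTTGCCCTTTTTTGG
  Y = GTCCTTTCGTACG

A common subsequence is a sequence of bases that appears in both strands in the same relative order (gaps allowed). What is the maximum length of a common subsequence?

Match G at X[1]=Y[1], T at X[3]=Y[2], C at X[6]=Y[3], C at X[7]=Y[4], T at X[8]=Y[5], T at X[9]=Y[6], T at X[10]=Y[7], T at X[11]=Y[10], G at X[15]=Y[13] — 9 bases in the same relative order in both. Since dp[15][13] = 9, nothing longer is possible.

9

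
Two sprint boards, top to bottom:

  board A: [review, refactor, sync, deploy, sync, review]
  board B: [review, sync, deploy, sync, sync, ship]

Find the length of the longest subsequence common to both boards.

Taking review [1,1]; then sync [3,2]; then deploy [4,3]; then sync [5,5] gives a common subsequence of length 4, and the DP table's final entry dp[6][6] is also 4, so no common subsequence is longer.

4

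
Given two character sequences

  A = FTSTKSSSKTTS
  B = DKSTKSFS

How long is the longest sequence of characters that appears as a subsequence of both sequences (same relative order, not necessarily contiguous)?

Let dp[i][j] be the LCS length of the first i characters of A and the first j characters of B. dp[i][j] = dp[i-1][j-1]+1 when the i-th and j-th characters match, else max(dp[i-1][j], dp[i][j-1]).
    ·  D  K  S  T  K  S  F  S
 ·  0  0  0  0  0  0  0  0  0
 F  0  0  0  0  0  0  0  1  1
 T  0  0  0  0  1  1  1  1  1
 S  0  0  0  1  1  1  2  2  2
 T  0  0  0  1  2  2  2  2  2
 K  0  0  1  1  2  3  3  3  3
 S  0  0  1  2  2  3  4  4  4
 S  0  0  1  2  2  3  4  4  5
 S  0  0  1  2  2  3  4  4  5
 K  0  0  1  2  2  3  4  4  5
 T  0  0  1  2  3  3  4  4  5
 T  0  0  1  2  3  3  4  4  5
 S  0  0  1  2  3  3  4  4  5
dp[12][8] = 5. One LCS (by backtracking along matches): STKSS.

5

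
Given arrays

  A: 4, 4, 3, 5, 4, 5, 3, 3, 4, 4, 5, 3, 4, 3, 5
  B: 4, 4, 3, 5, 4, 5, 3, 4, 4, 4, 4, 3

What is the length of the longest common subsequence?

11

Match 4 at A[1]=B[1], 4 at A[2]=B[2], 3 at A[3]=B[3], 5 at A[4]=B[4], 4 at A[5]=B[5], 5 at A[6]=B[6], 3 at A[7]=B[7], 4 at A[9]=B[9], 4 at A[10]=B[10], 4 at A[13]=B[11], 3 at A[14]=B[12] — 11 values in the same relative order in both. dp[15][12] = 11 confirms this is the maximum.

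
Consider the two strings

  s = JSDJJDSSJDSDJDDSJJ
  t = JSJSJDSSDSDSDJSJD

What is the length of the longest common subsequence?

13

Pick J at s[1]=t[1], S at s[2]=t[2], J at s[4]=t[3], J at s[5]=t[5], D at s[6]=t[6], S at s[7]=t[8], S at s[8]=t[10], D at s[10]=t[11], S at s[11]=t[12], D at s[12]=t[13], J at s[13]=t[14], S at s[16]=t[15], J at s[17]=t[16]; all 13 characters appear in both, in order. The LCS DP gives dp[18][17] = 13, so this is optimal.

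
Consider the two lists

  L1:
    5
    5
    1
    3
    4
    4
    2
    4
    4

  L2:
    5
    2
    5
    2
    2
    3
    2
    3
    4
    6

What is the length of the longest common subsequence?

Match 5 [1,1] → 5 [2,3] → 3 [4,6] → 2 [7,7] → 4 [8,9] — 5 values in the same relative order in both. Since dp[9][10] = 5, nothing longer is possible.

5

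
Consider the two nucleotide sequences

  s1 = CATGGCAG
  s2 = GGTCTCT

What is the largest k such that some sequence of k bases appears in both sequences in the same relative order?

Let dp[i][j] be the LCS length of the first i bases of s1 and the first j bases of s2. dp[i][j] = dp[i-1][j-1]+1 when the i-th and j-th bases match, else max(dp[i-1][j], dp[i][j-1]).
    ·  G  G  T  C  T  C  T
 ·  0  0  0  0  0  0  0  0
 C  0  0  0  0  1  1  1  1
 A  0  0  0  0  1  1  1  1
 T  0  0  0  1  1  2  2  2
 G  0  1  1  1  1  2  2  2
 G  0  1  2  2  2  2  2  2
 C  0  1  2  2  3  3  3  3
 A  0  1  2  2  3  3  3  3
 G  0  1  2  2  3  3  3  3
dp[8][7] = 3. One LCS (by backtracking along matches): CTC.

3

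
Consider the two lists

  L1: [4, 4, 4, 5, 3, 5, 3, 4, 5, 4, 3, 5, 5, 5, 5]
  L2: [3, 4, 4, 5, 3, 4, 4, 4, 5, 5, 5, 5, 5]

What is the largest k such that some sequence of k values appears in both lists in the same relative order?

10

Taking 4 at L1[2]=L2[2] → 4 at L1[3]=L2[3] → 5 at L1[4]=L2[4] → 3 at L1[5]=L2[5] → 4 at L1[8]=L2[8] → 5 at L1[9]=L2[9] → 5 at L1[12]=L2[10] → 5 at L1[13]=L2[11] → 5 at L1[14]=L2[12] → 5 at L1[15]=L2[13] gives a common subsequence of length 10, and the DP table's final entry dp[15][13] is also 10, so no common subsequence is longer.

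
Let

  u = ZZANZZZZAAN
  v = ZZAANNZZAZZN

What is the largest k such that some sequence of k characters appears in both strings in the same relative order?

9

Taking Z (u #1, v #1), Z (u #2, v #2), A (u #3, v #4), N (u #4, v #6), Z (u #5, v #7), Z (u #6, v #8), Z (u #7, v #10), Z (u #8, v #11), N (u #11, v #12) gives a common subsequence of length 9. dp[11][12] = 9 confirms this is the maximum.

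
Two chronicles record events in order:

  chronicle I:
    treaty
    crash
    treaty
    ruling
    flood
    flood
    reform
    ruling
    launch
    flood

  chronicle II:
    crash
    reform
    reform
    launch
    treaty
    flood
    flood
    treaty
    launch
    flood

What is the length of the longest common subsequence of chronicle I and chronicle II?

Taking crash at chronicle I[2]=chronicle II[1], then treaty at chronicle I[3]=chronicle II[5], then flood at chronicle I[5]=chronicle II[6], then flood at chronicle I[6]=chronicle II[7], then launch at chronicle I[9]=chronicle II[9], then flood at chronicle I[10]=chronicle II[10] gives a common subsequence of length 6. dp[10][10] = 6 confirms this is the maximum.

6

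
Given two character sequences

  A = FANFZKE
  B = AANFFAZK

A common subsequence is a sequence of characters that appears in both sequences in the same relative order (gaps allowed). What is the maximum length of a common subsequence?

Let dp[i][j] be the LCS length of the first i characters of A and the first j characters of B. dp[i][j] = dp[i-1][j-1]+1 when the i-th and j-th characters match, else max(dp[i-1][j], dp[i][j-1]).
    ·  A  A  N  F  F  A  Z  K
 ·  0  0  0  0  0  0  0  0  0
 F  0  0  0  0  1  1  1  1  1
 A  0  1  1  1  1  1  2  2  2
 N  0  1  1  2  2  2  2  2  2
 F  0  1  1  2  3  3  3  3  3
 Z  0  1  1  2  3  3  3  4  4
 K  0  1  1  2  3  3  3  4  5
 E  0  1  1  2  3  3  3  4  5
dp[7][8] = 5. One LCS (by backtracking along matches): ANFZK.

5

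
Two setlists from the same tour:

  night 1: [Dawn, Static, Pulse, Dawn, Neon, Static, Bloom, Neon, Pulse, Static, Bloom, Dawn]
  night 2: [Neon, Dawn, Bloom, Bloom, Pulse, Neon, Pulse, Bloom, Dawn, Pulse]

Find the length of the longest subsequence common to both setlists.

6

One common subsequence of length 6: Dawn (night 1 #1, night 2 #2), then Pulse (night 1 #3, night 2 #5), then Neon (night 1 #8, night 2 #6), then Pulse (night 1 #9, night 2 #7), then Bloom (night 1 #11, night 2 #8), then Dawn (night 1 #12, night 2 #9). Since dp[12][10] = 6, nothing longer is possible.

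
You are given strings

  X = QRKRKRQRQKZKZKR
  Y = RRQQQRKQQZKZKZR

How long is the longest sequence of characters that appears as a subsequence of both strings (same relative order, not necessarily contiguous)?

One common subsequence of length 10: Q (X #1, Y #5), R (X #4, Y #6), K (X #5, Y #7), Q (X #7, Y #8), Q (X #9, Y #9), K (X #10, Y #11), Z (X #11, Y #12), K (X #12, Y #13), Z (X #13, Y #14), R (X #15, Y #15), and the DP table's final entry dp[15][15] is also 10, so no common subsequence is longer.

10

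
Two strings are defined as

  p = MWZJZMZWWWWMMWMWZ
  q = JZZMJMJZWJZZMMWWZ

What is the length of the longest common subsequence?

10

Pick M (p #1, q #6), then W (p #2, q #9), then J (p #4, q #10), then Z (p #5, q #11), then Z (p #7, q #12), then M (p #12, q #13), then M (p #13, q #14), then W (p #14, q #15), then W (p #16, q #16), then Z (p #17, q #17); all 10 characters appear in both, in order. Since dp[17][17] = 10, nothing longer is possible.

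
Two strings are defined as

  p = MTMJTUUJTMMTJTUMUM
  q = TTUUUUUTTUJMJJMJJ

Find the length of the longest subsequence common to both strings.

One common subsequence of length 9: T [2,1], then T [5,2], then U [6,6], then U [7,7], then T [9,8], then T [12,9], then J [13,11], then M [16,12], then M [18,15], and the DP table's final entry dp[18][17] is also 9, so no common subsequence is longer.

9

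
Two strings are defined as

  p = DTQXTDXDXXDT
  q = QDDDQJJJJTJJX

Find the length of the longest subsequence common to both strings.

Pick Q at p[3]=q[1], then D at p[6]=q[2], then D at p[8]=q[3], then D at p[11]=q[4], then T at p[12]=q[10]; all 5 characters appear in both, in order. Since dp[12][13] = 5, nothing longer is possible.

5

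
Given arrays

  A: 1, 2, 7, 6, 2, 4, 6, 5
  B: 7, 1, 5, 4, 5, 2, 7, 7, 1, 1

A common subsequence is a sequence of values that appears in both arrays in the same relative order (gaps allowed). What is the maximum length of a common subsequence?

Match 1 (A #1, B #2), 2 (A #2, B #6), 7 (A #3, B #8) — 3 values in the same relative order in both. Since dp[8][10] = 3, nothing longer is possible.

3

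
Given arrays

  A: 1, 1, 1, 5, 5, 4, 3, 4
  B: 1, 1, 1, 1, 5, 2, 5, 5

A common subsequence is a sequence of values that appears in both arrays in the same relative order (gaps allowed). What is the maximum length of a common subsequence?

5

Match 1 at A[1]=B[2], 1 at A[2]=B[3], 1 at A[3]=B[4], 5 at A[4]=B[7], 5 at A[5]=B[8] — 5 values in the same relative order in both. dp[8][8] = 5 confirms this is the maximum.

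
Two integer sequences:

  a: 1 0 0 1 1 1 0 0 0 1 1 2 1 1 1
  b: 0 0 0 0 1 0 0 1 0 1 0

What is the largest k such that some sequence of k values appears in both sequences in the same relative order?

One common subsequence of length 7: 0 (a #2, b #3), 0 (a #3, b #4), 1 (a #6, b #5), 0 (a #7, b #6), 0 (a #8, b #7), 0 (a #9, b #9), 1 (a #10, b #10), and the DP table's final entry dp[15][11] is also 7, so no common subsequence is longer.

7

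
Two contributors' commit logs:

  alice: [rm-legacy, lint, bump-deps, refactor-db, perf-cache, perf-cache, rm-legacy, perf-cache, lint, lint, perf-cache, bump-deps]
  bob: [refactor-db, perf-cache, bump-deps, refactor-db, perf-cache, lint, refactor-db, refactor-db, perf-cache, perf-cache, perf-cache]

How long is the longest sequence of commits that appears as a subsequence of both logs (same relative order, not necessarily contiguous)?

Pick bump-deps [3,3], refactor-db [4,4], perf-cache [5,5], perf-cache [6,9], perf-cache [8,10], perf-cache [11,11]; all 6 commits appear in both, in order. dp[12][11] = 6 confirms this is the maximum.

6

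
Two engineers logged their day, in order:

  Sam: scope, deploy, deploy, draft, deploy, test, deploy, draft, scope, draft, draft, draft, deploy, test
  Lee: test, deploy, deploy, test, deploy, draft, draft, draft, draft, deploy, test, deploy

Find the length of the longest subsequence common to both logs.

10

Taking deploy (Sam #3, Lee #2), then deploy (Sam #5, Lee #3), then test (Sam #6, Lee #4), then deploy (Sam #7, Lee #5), then draft (Sam #8, Lee #6), then draft (Sam #10, Lee #7), then draft (Sam #11, Lee #8), then draft (Sam #12, Lee #9), then deploy (Sam #13, Lee #10), then test (Sam #14, Lee #11) gives a common subsequence of length 10. Since dp[14][12] = 10, nothing longer is possible.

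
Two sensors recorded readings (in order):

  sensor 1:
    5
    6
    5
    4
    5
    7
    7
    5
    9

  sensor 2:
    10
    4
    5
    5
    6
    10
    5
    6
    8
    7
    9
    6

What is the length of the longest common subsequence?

5

One common subsequence of length 5: 5 at sensor 1[1]=sensor 2[4]; then 6 at sensor 1[2]=sensor 2[5]; then 5 at sensor 1[3]=sensor 2[7]; then 7 at sensor 1[7]=sensor 2[10]; then 9 at sensor 1[9]=sensor 2[11]. Since dp[9][12] = 5, nothing longer is possible.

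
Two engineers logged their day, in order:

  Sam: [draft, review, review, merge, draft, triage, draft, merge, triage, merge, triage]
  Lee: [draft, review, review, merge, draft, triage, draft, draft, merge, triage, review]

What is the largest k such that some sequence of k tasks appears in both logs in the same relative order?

Match draft (Sam #1, Lee #1) → review (Sam #2, Lee #2) → review (Sam #3, Lee #3) → merge (Sam #4, Lee #4) → draft (Sam #5, Lee #5) → triage (Sam #6, Lee #6) → draft (Sam #7, Lee #8) → merge (Sam #8, Lee #9) → triage (Sam #9, Lee #10) — 9 tasks in the same relative order in both. dp[11][11] = 9 confirms this is the maximum.

9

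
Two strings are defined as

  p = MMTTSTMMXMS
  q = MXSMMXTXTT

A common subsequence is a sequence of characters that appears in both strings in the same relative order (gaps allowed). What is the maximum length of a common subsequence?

Taking M at p[1]=q[4]; then M at p[2]=q[5]; then T at p[3]=q[7]; then T at p[4]=q[9]; then T at p[6]=q[10] gives a common subsequence of length 5. Since dp[11][10] = 5, nothing longer is possible.

5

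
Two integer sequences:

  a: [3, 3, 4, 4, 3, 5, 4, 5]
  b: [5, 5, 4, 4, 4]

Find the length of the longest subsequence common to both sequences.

3

Let dp[i][j] be the LCS length of the first i values of a and the first j values of b. dp[i][j] = dp[i-1][j-1]+1 when the i-th and j-th values match, else max(dp[i-1][j], dp[i][j-1]).
    ·  5  5  4  4  4
 ·  0  0  0  0  0  0
 3  0  0  0  0  0  0
 3  0  0  0  0  0  0
 4  0  0  0  1  1  1
 4  0  0  0  1  2  2
 3  0  0  0  1  2  2
 5  0  1  1  1  2  2
 4  0  1  1  2  2  3
 5  0  1  2  2  2  3
dp[8][5] = 3. One LCS (by backtracking along matches): 4, 4, 4.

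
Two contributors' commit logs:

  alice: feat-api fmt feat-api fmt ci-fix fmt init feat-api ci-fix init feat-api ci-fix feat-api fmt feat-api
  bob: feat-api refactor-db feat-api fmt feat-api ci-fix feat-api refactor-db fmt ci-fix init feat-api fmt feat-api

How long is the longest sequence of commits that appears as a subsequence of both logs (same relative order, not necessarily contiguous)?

Pick feat-api [1,3]; then fmt [2,4]; then feat-api [3,5]; then ci-fix [5,6]; then fmt [6,9]; then ci-fix [9,10]; then init [10,11]; then feat-api [13,12]; then fmt [14,13]; then feat-api [15,14]; all 10 commits appear in both, in order. dp[15][14] = 10 confirms this is the maximum.

10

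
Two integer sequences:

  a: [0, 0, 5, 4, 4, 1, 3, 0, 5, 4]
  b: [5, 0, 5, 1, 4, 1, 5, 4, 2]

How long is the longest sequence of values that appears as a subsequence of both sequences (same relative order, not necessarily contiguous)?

Let dp[i][j] be the LCS length of the first i values of a and the first j values of b. dp[i][j] = dp[i-1][j-1]+1 when the i-th and j-th values match, else max(dp[i-1][j], dp[i][j-1]).
    ·  5  0  5  1  4  1  5  4  2
 ·  0  0  0  0  0  0  0  0  0  0
 0  0  0  1  1  1  1  1  1  1  1
 0  0  0  1  1  1  1  1  1  1  1
 5  0  1  1  2  2  2  2  2  2  2
 4  0  1  1  2  2  3  3  3  3  3
 4  0  1  1  2  2  3  3  3  4  4
 1  0  1  1  2  3  3  4  4  4  4
 3  0  1  1  2  3  3  4  4  4  4
 0  0  1  2  2  3  3  4  4  4  4
 5  0  1  2  3  3  3  4  5  5  5
 4  0  1  2  3  3  4  4  5  6  6
dp[10][9] = 6. One LCS (by backtracking along matches): 0, 5, 4, 1, 5, 4.

6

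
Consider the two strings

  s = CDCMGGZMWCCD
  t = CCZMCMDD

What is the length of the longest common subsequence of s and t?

6

Let dp[i][j] be the LCS length of the first i characters of s and the first j characters of t. dp[i][j] = dp[i-1][j-1]+1 when the i-th and j-th characters match, else max(dp[i-1][j], dp[i][j-1]).
    ·  C  C  Z  M  C  M  D  D
 ·  0  0  0  0  0  0  0  0  0
 C  0  1  1  1  1  1  1  1  1
 D  0  1  1  1  1  1  1  2  2
 C  0  1  2  2  2  2  2  2  2
 M  0  1  2  2  3  3  3  3  3
 G  0  1  2  2  3  3  3  3  3
 G  0  1  2  2  3  3  3  3  3
 Z  0  1  2  3  3  3  3  3  3
 M  0  1  2  3  4  4  4  4  4
 W  0  1  2  3  4  4  4  4  4
 C  0  1  2  3  4  5  5  5  5
 C  0  1  2  3  4  5  5  5  5
 D  0  1  2  3  4  5  5  6  6
dp[12][8] = 6. One LCS (by backtracking along matches): CCZMCD.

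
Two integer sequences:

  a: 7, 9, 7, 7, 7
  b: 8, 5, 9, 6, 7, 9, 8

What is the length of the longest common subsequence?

2

Let dp[i][j] be the LCS length of the first i values of a and the first j values of b. dp[i][j] = dp[i-1][j-1]+1 when the i-th and j-th values match, else max(dp[i-1][j], dp[i][j-1]).
    ·  8  5  9  6  7  9  8
 ·  0  0  0  0  0  0  0  0
 7  0  0  0  0  0  1  1  1
 9  0  0  0  1  1  1  2  2
 7  0  0  0  1  1  2  2  2
 7  0  0  0  1  1  2  2  2
 7  0  0  0  1  1  2  2  2
dp[5][7] = 2. One LCS (by backtracking along matches): 7, 9.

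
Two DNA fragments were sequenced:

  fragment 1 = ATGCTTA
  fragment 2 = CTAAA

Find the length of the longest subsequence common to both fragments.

3

Let dp[i][j] be the LCS length of the first i bases of fragment 1 and the first j bases of fragment 2. dp[i][j] = dp[i-1][j-1]+1 when the i-th and j-th bases match, else max(dp[i-1][j], dp[i][j-1]).
    ·  C  T  A  A  A
 ·  0  0  0  0  0  0
 A  0  0  0  1  1  1
 T  0  0  1  1  1  1
 G  0  0  1  1  1  1
 C  0  1  1  1  1  1
 T  0  1  2  2  2  2
 T  0  1  2  2  2  2
 A  0  1  2  3  3  3
dp[7][5] = 3. One LCS (by backtracking along matches): CTA.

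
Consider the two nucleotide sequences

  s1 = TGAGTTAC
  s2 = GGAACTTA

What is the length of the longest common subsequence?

5

Taking G (s1 #2, s2 #2) → A (s1 #3, s2 #4) → T (s1 #5, s2 #6) → T (s1 #6, s2 #7) → A (s1 #7, s2 #8) gives a common subsequence of length 5. The LCS DP gives dp[8][8] = 5, so this is optimal.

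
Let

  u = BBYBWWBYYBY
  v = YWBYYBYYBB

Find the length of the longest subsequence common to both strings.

7

Let dp[i][j] be the LCS length of the first i characters of u and the first j characters of v. dp[i][j] = dp[i-1][j-1]+1 when the i-th and j-th characters match, else max(dp[i-1][j], dp[i][j-1]).
    ·  Y  W  B  Y  Y  B  Y  Y  B  B
 ·  0  0  0  0  0  0  0  0  0  0  0
 B  0  0  0  1  1  1  1  1  1  1  1
 B  0  0  0  1  1  1  2  2  2  2  2
 Y  0  1  1  1  2  2  2  3  3  3  3
 B  0  1  1  2  2  2  3  3  3  4  4
 W  0  1  2  2  2  2  3  3  3  4  4
 W  0  1  2  2  2  2  3  3  3  4  4
 B  0  1  2  3  3  3  3  3  3  4  5
 Y  0  1  2  3  4  4  4  4  4  4  5
 Y  0  1  2  3  4  5  5  5  5  5  5
 B  0  1  2  3  4  5  6  6  6  6  6
 Y  0  1  2  3  4  5  6  7  7  7  7
dp[11][10] = 7. One LCS (by backtracking along matches): YWBYYBY.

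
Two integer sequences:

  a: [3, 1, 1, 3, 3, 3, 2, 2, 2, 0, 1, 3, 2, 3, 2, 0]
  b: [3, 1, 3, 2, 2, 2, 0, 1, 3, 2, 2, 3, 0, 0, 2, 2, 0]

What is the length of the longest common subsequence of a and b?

13

Match 3 [1,1] → 1 [3,2] → 3 [6,3] → 2 [7,4] → 2 [8,5] → 2 [9,6] → 0 [10,7] → 1 [11,8] → 3 [12,9] → 2 [13,11] → 3 [14,12] → 2 [15,16] → 0 [16,17] — 13 values in the same relative order in both, and the DP table's final entry dp[16][17] is also 13, so no common subsequence is longer.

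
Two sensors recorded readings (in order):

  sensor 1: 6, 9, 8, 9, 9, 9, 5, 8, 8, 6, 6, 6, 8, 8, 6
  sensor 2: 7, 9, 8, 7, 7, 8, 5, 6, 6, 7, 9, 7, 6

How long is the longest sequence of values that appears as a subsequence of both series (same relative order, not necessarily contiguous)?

Taking 9 [2,2]; then 8 [3,6]; then 5 [7,7]; then 6 [10,8]; then 6 [11,9]; then 6 [15,13] gives a common subsequence of length 6. The LCS DP gives dp[15][13] = 6, so this is optimal.

6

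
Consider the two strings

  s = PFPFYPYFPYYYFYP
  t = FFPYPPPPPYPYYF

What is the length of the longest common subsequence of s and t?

Taking F at s[2]=t[2]; then P at s[3]=t[3]; then Y at s[5]=t[4]; then P at s[6]=t[9]; then Y at s[7]=t[10]; then P at s[9]=t[11]; then Y at s[11]=t[12]; then Y at s[12]=t[13]; then F at s[13]=t[14] gives a common subsequence of length 9. Since dp[15][14] = 9, nothing longer is possible.

9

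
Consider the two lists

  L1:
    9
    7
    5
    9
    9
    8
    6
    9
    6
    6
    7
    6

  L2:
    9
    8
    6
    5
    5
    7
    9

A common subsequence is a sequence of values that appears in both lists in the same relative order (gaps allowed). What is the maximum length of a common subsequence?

4

Let dp[i][j] be the LCS length of the first i values of L1 and the first j values of L2. dp[i][j] = dp[i-1][j-1]+1 when the i-th and j-th values match, else max(dp[i-1][j], dp[i][j-1]).
    ·  9  8  6  5  5  7  9
 ·  0  0  0  0  0  0  0  0
 9  0  1  1  1  1  1  1  1
 7  0  1  1  1  1  1  2  2
 5  0  1  1  1  2  2  2  2
 9  0  1  1  1  2  2  2  3
 9  0  1  1  1  2  2  2  3
 8  0  1  2  2  2  2  2  3
 6  0  1  2  3  3  3  3  3
 9  0  1  2  3  3  3  3  4
 6  0  1  2  3  3  3  3  4
 6  0  1  2  3  3  3  3  4
 7  0  1  2  3  3  3  4  4
 6  0  1  2  3  3  3  4  4
dp[12][7] = 4. One LCS (by backtracking along matches): 9, 8, 6, 9.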